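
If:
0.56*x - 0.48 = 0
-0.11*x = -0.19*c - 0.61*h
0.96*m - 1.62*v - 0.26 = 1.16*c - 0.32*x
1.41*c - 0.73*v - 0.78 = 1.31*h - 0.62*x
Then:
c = 0.401532912533814*v + 0.248099961355146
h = 0.077289707587273 - 0.125067628494139*v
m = 2.17268560264503*v + 0.284906500923183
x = 0.86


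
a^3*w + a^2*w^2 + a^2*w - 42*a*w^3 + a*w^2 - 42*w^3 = (a - 6*w)*(a + 7*w)*(a*w + w)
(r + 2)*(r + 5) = r^2 + 7*r + 10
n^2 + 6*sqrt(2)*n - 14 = (n - sqrt(2))*(n + 7*sqrt(2))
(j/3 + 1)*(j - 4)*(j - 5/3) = j^3/3 - 8*j^2/9 - 31*j/9 + 20/3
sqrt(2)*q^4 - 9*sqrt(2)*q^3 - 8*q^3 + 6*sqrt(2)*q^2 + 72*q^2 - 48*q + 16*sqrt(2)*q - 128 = (q - 8)*(q - 2)*(q - 4*sqrt(2))*(sqrt(2)*q + sqrt(2))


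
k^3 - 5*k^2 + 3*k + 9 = (k - 3)^2*(k + 1)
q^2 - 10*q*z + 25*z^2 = (q - 5*z)^2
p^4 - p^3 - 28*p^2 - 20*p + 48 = (p - 6)*(p - 1)*(p + 2)*(p + 4)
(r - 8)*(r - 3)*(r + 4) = r^3 - 7*r^2 - 20*r + 96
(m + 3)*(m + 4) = m^2 + 7*m + 12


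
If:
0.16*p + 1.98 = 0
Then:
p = -12.38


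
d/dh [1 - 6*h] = -6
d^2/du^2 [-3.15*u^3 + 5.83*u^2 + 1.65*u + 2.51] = 11.66 - 18.9*u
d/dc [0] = 0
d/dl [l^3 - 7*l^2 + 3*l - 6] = 3*l^2 - 14*l + 3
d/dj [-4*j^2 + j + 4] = 1 - 8*j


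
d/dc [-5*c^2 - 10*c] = -10*c - 10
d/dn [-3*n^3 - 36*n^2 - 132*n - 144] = -9*n^2 - 72*n - 132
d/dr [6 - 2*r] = -2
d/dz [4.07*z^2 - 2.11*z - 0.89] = 8.14*z - 2.11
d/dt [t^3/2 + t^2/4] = t*(3*t + 1)/2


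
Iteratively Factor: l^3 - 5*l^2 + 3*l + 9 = (l - 3)*(l^2 - 2*l - 3) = (l - 3)^2*(l + 1)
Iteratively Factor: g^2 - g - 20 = (g - 5)*(g + 4)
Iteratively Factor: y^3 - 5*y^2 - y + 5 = (y - 5)*(y^2 - 1) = (y - 5)*(y + 1)*(y - 1)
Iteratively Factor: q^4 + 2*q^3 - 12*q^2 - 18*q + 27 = (q + 3)*(q^3 - q^2 - 9*q + 9) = (q - 1)*(q + 3)*(q^2 - 9) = (q - 3)*(q - 1)*(q + 3)*(q + 3)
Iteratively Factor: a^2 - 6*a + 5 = (a - 5)*(a - 1)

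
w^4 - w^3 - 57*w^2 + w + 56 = (w - 8)*(w - 1)*(w + 1)*(w + 7)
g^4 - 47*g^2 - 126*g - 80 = (g - 8)*(g + 1)*(g + 2)*(g + 5)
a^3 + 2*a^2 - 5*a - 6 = (a - 2)*(a + 1)*(a + 3)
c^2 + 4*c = c*(c + 4)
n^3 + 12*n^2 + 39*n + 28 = (n + 1)*(n + 4)*(n + 7)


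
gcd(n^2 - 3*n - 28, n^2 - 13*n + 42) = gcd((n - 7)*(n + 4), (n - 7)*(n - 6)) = n - 7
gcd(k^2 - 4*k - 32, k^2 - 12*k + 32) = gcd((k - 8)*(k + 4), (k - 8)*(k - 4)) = k - 8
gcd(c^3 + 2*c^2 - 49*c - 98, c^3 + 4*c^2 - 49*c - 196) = c^2 - 49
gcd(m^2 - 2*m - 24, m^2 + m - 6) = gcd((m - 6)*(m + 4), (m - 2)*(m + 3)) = 1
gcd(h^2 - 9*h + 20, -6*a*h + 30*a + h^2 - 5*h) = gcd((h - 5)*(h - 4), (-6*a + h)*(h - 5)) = h - 5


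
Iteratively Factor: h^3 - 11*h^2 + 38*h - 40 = (h - 4)*(h^2 - 7*h + 10) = (h - 4)*(h - 2)*(h - 5)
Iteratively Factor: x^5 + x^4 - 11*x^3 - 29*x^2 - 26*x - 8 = (x + 1)*(x^4 - 11*x^2 - 18*x - 8) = (x + 1)^2*(x^3 - x^2 - 10*x - 8) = (x + 1)^3*(x^2 - 2*x - 8) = (x - 4)*(x + 1)^3*(x + 2)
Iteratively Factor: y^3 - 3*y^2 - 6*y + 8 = (y - 1)*(y^2 - 2*y - 8) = (y - 1)*(y + 2)*(y - 4)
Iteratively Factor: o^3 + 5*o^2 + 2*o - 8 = (o - 1)*(o^2 + 6*o + 8) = (o - 1)*(o + 2)*(o + 4)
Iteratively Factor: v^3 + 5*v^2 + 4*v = (v)*(v^2 + 5*v + 4) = v*(v + 4)*(v + 1)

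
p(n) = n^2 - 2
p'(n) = 2*n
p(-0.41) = -1.83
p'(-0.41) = -0.82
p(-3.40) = 9.56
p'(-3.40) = -6.80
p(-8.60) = 71.96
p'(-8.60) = -17.20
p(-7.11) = 48.55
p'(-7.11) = -14.22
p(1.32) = -0.26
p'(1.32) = 2.64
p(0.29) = -1.92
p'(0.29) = 0.58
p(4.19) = 15.56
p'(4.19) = 8.38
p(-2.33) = 3.43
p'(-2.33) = -4.66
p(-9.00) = 79.00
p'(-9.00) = -18.00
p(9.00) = 79.00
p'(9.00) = 18.00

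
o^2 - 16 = (o - 4)*(o + 4)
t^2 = t^2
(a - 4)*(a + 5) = a^2 + a - 20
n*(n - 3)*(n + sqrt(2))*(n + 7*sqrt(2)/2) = n^4 - 3*n^3 + 9*sqrt(2)*n^3/2 - 27*sqrt(2)*n^2/2 + 7*n^2 - 21*n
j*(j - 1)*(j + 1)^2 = j^4 + j^3 - j^2 - j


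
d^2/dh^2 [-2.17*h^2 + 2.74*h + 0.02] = -4.34000000000000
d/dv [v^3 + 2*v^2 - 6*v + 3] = 3*v^2 + 4*v - 6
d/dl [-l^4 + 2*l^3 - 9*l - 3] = -4*l^3 + 6*l^2 - 9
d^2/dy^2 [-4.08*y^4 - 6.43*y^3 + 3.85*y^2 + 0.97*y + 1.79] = -48.96*y^2 - 38.58*y + 7.7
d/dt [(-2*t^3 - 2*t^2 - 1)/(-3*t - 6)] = (4*t^3 + 14*t^2 + 8*t - 1)/(3*(t^2 + 4*t + 4))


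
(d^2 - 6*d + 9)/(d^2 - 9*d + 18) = (d - 3)/(d - 6)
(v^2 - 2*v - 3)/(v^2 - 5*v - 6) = (v - 3)/(v - 6)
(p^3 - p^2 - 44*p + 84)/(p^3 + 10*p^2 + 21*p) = (p^2 - 8*p + 12)/(p*(p + 3))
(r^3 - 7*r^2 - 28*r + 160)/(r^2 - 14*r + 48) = (r^2 + r - 20)/(r - 6)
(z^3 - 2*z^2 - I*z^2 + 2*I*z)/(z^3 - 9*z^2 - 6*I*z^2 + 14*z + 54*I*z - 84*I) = z*(z - I)/(z^2 - z*(7 + 6*I) + 42*I)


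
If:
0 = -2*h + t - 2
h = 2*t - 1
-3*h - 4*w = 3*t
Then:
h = -1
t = 0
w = 3/4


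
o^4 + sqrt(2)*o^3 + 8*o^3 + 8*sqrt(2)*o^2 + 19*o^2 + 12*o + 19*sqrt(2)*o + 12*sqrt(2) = (o + 1)*(o + 3)*(o + 4)*(o + sqrt(2))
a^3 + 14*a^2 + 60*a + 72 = (a + 2)*(a + 6)^2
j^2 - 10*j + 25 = (j - 5)^2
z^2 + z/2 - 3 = (z - 3/2)*(z + 2)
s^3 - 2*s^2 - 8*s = s*(s - 4)*(s + 2)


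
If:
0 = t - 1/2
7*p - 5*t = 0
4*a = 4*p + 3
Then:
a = 31/28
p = 5/14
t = 1/2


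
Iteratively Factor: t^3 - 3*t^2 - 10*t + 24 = (t - 4)*(t^2 + t - 6) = (t - 4)*(t - 2)*(t + 3)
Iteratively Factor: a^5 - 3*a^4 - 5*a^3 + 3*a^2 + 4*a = (a)*(a^4 - 3*a^3 - 5*a^2 + 3*a + 4) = a*(a + 1)*(a^3 - 4*a^2 - a + 4) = a*(a - 4)*(a + 1)*(a^2 - 1) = a*(a - 4)*(a - 1)*(a + 1)*(a + 1)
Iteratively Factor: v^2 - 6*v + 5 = (v - 1)*(v - 5)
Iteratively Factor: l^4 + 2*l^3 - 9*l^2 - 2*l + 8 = (l + 4)*(l^3 - 2*l^2 - l + 2) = (l - 1)*(l + 4)*(l^2 - l - 2) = (l - 1)*(l + 1)*(l + 4)*(l - 2)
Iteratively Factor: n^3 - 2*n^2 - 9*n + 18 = (n + 3)*(n^2 - 5*n + 6) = (n - 3)*(n + 3)*(n - 2)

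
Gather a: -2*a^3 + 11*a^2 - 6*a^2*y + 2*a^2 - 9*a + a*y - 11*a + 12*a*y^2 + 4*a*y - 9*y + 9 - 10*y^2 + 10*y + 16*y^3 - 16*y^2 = -2*a^3 + a^2*(13 - 6*y) + a*(12*y^2 + 5*y - 20) + 16*y^3 - 26*y^2 + y + 9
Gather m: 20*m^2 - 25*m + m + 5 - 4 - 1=20*m^2 - 24*m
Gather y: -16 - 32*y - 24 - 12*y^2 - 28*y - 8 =-12*y^2 - 60*y - 48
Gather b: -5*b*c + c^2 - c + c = -5*b*c + c^2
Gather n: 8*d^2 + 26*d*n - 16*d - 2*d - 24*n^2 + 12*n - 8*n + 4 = 8*d^2 - 18*d - 24*n^2 + n*(26*d + 4) + 4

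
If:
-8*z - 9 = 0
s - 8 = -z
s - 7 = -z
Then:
No Solution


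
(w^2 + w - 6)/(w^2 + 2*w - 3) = (w - 2)/(w - 1)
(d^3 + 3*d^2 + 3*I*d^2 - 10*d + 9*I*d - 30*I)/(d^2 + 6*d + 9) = (d^3 + 3*d^2*(1 + I) + d*(-10 + 9*I) - 30*I)/(d^2 + 6*d + 9)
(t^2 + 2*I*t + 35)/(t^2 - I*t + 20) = (t + 7*I)/(t + 4*I)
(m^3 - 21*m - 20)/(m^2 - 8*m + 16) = (m^3 - 21*m - 20)/(m^2 - 8*m + 16)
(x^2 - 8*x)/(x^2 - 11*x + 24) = x/(x - 3)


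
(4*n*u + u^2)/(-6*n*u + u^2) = (4*n + u)/(-6*n + u)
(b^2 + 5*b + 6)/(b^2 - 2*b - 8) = (b + 3)/(b - 4)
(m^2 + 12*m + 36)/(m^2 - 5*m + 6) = (m^2 + 12*m + 36)/(m^2 - 5*m + 6)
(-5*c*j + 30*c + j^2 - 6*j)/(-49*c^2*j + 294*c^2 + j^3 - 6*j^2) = (5*c - j)/(49*c^2 - j^2)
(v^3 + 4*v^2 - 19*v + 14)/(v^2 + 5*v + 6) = (v^3 + 4*v^2 - 19*v + 14)/(v^2 + 5*v + 6)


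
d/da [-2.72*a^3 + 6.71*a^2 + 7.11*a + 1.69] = -8.16*a^2 + 13.42*a + 7.11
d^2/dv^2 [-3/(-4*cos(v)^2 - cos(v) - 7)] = 3*(-64*sin(v)^4 - 79*sin(v)^2 + 22*cos(v) - 3*cos(3*v) + 89)/(-4*sin(v)^2 + cos(v) + 11)^3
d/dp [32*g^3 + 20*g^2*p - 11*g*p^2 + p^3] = 20*g^2 - 22*g*p + 3*p^2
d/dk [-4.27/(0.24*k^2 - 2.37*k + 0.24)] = (2.0496*k - 10.1199)/(0.24*k^2 - 2.37*k + 0.24)^2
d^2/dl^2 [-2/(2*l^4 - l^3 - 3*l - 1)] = 4*(3*l*(4*l - 1)*(-2*l^4 + l^3 + 3*l + 1) + (-8*l^3 + 3*l^2 + 3)^2)/(-2*l^4 + l^3 + 3*l + 1)^3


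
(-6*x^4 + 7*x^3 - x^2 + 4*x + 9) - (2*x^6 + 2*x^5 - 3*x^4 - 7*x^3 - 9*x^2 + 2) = -2*x^6 - 2*x^5 - 3*x^4 + 14*x^3 + 8*x^2 + 4*x + 7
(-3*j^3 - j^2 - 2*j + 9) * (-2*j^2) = 6*j^5 + 2*j^4 + 4*j^3 - 18*j^2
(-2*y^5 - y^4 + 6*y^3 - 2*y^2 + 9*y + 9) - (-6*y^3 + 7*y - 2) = -2*y^5 - y^4 + 12*y^3 - 2*y^2 + 2*y + 11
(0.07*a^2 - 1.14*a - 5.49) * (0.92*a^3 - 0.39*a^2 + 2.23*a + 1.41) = 0.0644*a^5 - 1.0761*a^4 - 4.4501*a^3 - 0.3024*a^2 - 13.8501*a - 7.7409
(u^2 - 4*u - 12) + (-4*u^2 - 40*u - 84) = -3*u^2 - 44*u - 96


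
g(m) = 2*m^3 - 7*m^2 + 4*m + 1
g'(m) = 6*m^2 - 14*m + 4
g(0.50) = 1.50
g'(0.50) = -1.50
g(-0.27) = -0.63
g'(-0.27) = 8.22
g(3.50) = 15.00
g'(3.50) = 28.50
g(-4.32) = -308.16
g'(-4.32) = 176.45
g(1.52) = -2.07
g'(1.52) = -3.42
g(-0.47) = -2.63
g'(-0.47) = 11.91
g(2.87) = 2.10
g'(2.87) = 13.24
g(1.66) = -2.50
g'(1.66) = -2.71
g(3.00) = 4.00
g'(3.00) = 16.00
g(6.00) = 205.00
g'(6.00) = 136.00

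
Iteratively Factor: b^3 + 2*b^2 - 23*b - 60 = (b + 3)*(b^2 - b - 20) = (b - 5)*(b + 3)*(b + 4)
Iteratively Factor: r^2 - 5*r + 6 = (r - 3)*(r - 2)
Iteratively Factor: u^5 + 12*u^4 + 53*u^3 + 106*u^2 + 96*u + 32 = (u + 4)*(u^4 + 8*u^3 + 21*u^2 + 22*u + 8) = (u + 4)^2*(u^3 + 4*u^2 + 5*u + 2) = (u + 2)*(u + 4)^2*(u^2 + 2*u + 1) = (u + 1)*(u + 2)*(u + 4)^2*(u + 1)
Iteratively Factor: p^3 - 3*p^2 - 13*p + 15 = (p - 1)*(p^2 - 2*p - 15) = (p - 5)*(p - 1)*(p + 3)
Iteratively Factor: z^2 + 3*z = (z + 3)*(z)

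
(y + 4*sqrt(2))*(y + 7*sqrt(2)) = y^2 + 11*sqrt(2)*y + 56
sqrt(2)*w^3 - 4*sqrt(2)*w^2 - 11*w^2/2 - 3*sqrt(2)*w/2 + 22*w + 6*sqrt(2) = (w - 4)*(w - 3*sqrt(2))*(sqrt(2)*w + 1/2)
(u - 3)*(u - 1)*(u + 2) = u^3 - 2*u^2 - 5*u + 6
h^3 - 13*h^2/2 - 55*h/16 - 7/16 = (h - 7)*(h + 1/4)^2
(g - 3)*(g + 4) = g^2 + g - 12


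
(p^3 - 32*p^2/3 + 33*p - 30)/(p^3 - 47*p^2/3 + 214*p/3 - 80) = (p - 3)/(p - 8)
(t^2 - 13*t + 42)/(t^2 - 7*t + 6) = (t - 7)/(t - 1)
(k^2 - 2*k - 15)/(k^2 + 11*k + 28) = (k^2 - 2*k - 15)/(k^2 + 11*k + 28)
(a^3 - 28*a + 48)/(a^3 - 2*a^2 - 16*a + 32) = (a + 6)/(a + 4)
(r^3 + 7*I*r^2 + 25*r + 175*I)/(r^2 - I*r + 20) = (r^2 + 12*I*r - 35)/(r + 4*I)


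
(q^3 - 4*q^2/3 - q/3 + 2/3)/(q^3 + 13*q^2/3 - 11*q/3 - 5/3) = (3*q^2 - q - 2)/(3*q^2 + 16*q + 5)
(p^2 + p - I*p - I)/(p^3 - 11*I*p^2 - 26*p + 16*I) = (p + 1)/(p^2 - 10*I*p - 16)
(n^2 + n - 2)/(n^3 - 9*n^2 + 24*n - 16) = (n + 2)/(n^2 - 8*n + 16)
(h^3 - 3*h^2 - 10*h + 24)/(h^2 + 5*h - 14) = (h^2 - h - 12)/(h + 7)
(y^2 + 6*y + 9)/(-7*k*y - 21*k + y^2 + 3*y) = (y + 3)/(-7*k + y)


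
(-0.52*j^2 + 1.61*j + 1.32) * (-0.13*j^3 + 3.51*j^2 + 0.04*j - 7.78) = 0.0676*j^5 - 2.0345*j^4 + 5.4587*j^3 + 8.7432*j^2 - 12.473*j - 10.2696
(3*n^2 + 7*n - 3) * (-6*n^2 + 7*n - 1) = -18*n^4 - 21*n^3 + 64*n^2 - 28*n + 3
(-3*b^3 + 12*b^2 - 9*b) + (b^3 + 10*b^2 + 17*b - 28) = -2*b^3 + 22*b^2 + 8*b - 28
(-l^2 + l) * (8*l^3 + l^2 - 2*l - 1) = -8*l^5 + 7*l^4 + 3*l^3 - l^2 - l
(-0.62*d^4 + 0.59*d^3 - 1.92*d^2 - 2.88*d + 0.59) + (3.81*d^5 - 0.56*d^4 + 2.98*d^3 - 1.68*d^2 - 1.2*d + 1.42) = 3.81*d^5 - 1.18*d^4 + 3.57*d^3 - 3.6*d^2 - 4.08*d + 2.01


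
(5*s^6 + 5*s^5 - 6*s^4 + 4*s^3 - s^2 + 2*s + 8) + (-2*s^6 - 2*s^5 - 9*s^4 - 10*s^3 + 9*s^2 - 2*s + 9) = 3*s^6 + 3*s^5 - 15*s^4 - 6*s^3 + 8*s^2 + 17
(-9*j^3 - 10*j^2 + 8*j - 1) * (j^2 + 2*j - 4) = -9*j^5 - 28*j^4 + 24*j^3 + 55*j^2 - 34*j + 4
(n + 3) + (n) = 2*n + 3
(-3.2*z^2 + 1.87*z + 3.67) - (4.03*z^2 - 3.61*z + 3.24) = -7.23*z^2 + 5.48*z + 0.43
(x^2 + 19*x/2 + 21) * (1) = x^2 + 19*x/2 + 21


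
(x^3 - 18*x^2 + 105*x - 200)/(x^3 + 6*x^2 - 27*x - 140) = (x^2 - 13*x + 40)/(x^2 + 11*x + 28)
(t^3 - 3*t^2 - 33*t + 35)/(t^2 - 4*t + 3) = (t^2 - 2*t - 35)/(t - 3)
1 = 1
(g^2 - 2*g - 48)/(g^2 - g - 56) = (g + 6)/(g + 7)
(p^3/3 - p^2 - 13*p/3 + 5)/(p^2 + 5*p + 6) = (p^2 - 6*p + 5)/(3*(p + 2))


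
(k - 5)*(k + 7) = k^2 + 2*k - 35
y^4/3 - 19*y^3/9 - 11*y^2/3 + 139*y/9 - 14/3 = (y/3 + 1)*(y - 7)*(y - 2)*(y - 1/3)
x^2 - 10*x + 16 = (x - 8)*(x - 2)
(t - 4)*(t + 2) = t^2 - 2*t - 8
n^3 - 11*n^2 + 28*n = n*(n - 7)*(n - 4)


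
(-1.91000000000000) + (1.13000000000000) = -0.780000000000000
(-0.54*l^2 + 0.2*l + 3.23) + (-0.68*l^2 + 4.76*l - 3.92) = -1.22*l^2 + 4.96*l - 0.69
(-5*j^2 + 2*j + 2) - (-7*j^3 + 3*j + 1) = 7*j^3 - 5*j^2 - j + 1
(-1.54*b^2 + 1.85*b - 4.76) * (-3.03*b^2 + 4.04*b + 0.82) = 4.6662*b^4 - 11.8271*b^3 + 20.634*b^2 - 17.7134*b - 3.9032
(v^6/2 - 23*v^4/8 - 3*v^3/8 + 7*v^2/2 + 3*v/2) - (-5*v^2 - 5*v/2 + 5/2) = v^6/2 - 23*v^4/8 - 3*v^3/8 + 17*v^2/2 + 4*v - 5/2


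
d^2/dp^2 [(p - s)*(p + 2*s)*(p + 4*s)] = 6*p + 10*s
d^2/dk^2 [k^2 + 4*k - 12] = 2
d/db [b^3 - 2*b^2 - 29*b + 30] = 3*b^2 - 4*b - 29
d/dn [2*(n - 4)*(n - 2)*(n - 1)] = 6*n^2 - 28*n + 28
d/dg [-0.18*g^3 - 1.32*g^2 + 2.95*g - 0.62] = -0.54*g^2 - 2.64*g + 2.95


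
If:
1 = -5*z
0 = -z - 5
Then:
No Solution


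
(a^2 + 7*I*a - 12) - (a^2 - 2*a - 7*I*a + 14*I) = 2*a + 14*I*a - 12 - 14*I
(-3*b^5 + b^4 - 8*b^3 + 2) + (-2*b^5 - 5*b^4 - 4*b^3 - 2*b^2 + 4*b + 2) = -5*b^5 - 4*b^4 - 12*b^3 - 2*b^2 + 4*b + 4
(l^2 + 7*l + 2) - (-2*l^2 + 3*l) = 3*l^2 + 4*l + 2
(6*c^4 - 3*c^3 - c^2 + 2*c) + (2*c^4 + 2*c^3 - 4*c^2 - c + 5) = 8*c^4 - c^3 - 5*c^2 + c + 5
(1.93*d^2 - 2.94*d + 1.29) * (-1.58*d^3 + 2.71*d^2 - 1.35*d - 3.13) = -3.0494*d^5 + 9.8755*d^4 - 12.6111*d^3 + 1.424*d^2 + 7.4607*d - 4.0377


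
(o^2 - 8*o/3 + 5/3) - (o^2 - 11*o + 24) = 25*o/3 - 67/3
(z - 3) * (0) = 0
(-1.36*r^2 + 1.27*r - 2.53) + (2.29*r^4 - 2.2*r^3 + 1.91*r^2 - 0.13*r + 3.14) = 2.29*r^4 - 2.2*r^3 + 0.55*r^2 + 1.14*r + 0.61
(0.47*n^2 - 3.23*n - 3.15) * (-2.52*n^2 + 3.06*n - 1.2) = -1.1844*n^4 + 9.5778*n^3 - 2.5098*n^2 - 5.763*n + 3.78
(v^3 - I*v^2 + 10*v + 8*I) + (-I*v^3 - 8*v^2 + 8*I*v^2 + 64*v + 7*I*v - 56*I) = v^3 - I*v^3 - 8*v^2 + 7*I*v^2 + 74*v + 7*I*v - 48*I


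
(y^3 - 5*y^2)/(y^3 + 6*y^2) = (y - 5)/(y + 6)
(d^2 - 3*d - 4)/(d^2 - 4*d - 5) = (d - 4)/(d - 5)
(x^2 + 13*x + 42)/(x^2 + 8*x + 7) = (x + 6)/(x + 1)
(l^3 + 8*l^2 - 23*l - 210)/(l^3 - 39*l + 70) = (l + 6)/(l - 2)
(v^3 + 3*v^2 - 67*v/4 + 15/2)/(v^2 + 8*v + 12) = (v^2 - 3*v + 5/4)/(v + 2)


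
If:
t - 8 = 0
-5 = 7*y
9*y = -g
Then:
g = 45/7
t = 8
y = -5/7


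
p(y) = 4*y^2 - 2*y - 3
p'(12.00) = 94.00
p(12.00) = 549.00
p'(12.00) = 94.00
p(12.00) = 549.00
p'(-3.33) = -28.64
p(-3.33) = 48.02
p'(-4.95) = -41.60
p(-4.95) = 104.91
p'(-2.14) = -19.12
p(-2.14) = 19.60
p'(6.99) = 53.92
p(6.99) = 178.46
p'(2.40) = 17.20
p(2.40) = 15.24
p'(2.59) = 18.72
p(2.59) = 18.65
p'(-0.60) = -6.80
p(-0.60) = -0.36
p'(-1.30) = -12.40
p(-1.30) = 6.36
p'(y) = 8*y - 2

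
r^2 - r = r*(r - 1)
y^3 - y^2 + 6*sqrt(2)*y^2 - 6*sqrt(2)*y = y*(y - 1)*(y + 6*sqrt(2))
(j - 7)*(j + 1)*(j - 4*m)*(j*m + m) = j^4*m - 4*j^3*m^2 - 5*j^3*m + 20*j^2*m^2 - 13*j^2*m + 52*j*m^2 - 7*j*m + 28*m^2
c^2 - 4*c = c*(c - 4)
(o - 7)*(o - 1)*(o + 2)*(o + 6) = o^4 - 45*o^2 - 40*o + 84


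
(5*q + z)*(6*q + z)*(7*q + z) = 210*q^3 + 107*q^2*z + 18*q*z^2 + z^3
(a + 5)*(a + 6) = a^2 + 11*a + 30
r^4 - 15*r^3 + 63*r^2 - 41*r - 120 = (r - 8)*(r - 5)*(r - 3)*(r + 1)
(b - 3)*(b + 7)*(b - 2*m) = b^3 - 2*b^2*m + 4*b^2 - 8*b*m - 21*b + 42*m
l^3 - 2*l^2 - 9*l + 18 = (l - 3)*(l - 2)*(l + 3)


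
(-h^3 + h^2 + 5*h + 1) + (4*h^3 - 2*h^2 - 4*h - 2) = 3*h^3 - h^2 + h - 1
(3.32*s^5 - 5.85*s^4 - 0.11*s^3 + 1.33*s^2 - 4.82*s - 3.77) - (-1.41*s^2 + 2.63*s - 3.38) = 3.32*s^5 - 5.85*s^4 - 0.11*s^3 + 2.74*s^2 - 7.45*s - 0.39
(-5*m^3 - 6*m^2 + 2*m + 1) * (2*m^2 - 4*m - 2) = -10*m^5 + 8*m^4 + 38*m^3 + 6*m^2 - 8*m - 2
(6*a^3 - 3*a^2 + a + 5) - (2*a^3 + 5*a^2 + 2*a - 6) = 4*a^3 - 8*a^2 - a + 11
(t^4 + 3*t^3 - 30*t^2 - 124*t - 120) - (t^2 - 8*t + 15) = t^4 + 3*t^3 - 31*t^2 - 116*t - 135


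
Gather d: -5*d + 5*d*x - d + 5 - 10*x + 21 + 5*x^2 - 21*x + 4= d*(5*x - 6) + 5*x^2 - 31*x + 30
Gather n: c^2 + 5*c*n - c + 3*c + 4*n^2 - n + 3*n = c^2 + 2*c + 4*n^2 + n*(5*c + 2)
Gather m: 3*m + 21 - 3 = 3*m + 18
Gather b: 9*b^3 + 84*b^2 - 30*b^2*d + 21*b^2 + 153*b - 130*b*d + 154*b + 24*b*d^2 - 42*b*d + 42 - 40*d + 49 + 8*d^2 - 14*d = 9*b^3 + b^2*(105 - 30*d) + b*(24*d^2 - 172*d + 307) + 8*d^2 - 54*d + 91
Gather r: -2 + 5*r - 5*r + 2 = 0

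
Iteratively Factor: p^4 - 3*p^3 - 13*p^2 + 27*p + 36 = (p + 1)*(p^3 - 4*p^2 - 9*p + 36) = (p + 1)*(p + 3)*(p^2 - 7*p + 12) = (p - 3)*(p + 1)*(p + 3)*(p - 4)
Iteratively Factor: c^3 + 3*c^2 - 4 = (c + 2)*(c^2 + c - 2) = (c + 2)^2*(c - 1)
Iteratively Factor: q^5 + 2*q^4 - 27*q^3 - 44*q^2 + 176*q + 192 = (q - 3)*(q^4 + 5*q^3 - 12*q^2 - 80*q - 64) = (q - 3)*(q + 4)*(q^3 + q^2 - 16*q - 16) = (q - 3)*(q + 1)*(q + 4)*(q^2 - 16) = (q - 3)*(q + 1)*(q + 4)^2*(q - 4)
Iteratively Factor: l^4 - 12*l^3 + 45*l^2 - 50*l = (l)*(l^3 - 12*l^2 + 45*l - 50) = l*(l - 5)*(l^2 - 7*l + 10) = l*(l - 5)^2*(l - 2)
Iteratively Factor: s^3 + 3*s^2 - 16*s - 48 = (s - 4)*(s^2 + 7*s + 12) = (s - 4)*(s + 4)*(s + 3)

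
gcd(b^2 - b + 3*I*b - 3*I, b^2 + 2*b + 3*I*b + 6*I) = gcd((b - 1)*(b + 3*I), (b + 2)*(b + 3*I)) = b + 3*I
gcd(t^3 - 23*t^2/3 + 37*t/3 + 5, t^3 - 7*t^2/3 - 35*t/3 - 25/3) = t - 5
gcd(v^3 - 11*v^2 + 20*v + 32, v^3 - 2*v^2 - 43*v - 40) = v^2 - 7*v - 8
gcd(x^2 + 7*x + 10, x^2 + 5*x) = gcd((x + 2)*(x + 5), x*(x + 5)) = x + 5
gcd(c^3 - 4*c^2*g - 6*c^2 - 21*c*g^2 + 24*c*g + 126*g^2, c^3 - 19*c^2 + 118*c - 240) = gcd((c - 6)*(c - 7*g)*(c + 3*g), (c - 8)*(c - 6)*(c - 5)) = c - 6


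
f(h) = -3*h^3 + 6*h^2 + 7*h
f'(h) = -9*h^2 + 12*h + 7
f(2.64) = 5.10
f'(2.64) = -24.05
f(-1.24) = 6.27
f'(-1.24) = -21.72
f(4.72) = -148.75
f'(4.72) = -136.87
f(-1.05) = 2.74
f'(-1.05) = -15.52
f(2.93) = -3.44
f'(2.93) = -35.10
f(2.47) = 8.69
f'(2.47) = -18.27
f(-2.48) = 65.30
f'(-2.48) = -78.11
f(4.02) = -69.79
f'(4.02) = -90.20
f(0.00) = 0.00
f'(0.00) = 7.00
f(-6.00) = 822.00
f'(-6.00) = -389.00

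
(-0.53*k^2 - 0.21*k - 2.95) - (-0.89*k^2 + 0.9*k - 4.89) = 0.36*k^2 - 1.11*k + 1.94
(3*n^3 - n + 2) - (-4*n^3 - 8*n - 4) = 7*n^3 + 7*n + 6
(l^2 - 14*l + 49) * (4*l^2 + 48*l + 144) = 4*l^4 - 8*l^3 - 332*l^2 + 336*l + 7056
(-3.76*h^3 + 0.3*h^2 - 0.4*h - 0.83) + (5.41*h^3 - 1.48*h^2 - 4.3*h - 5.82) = 1.65*h^3 - 1.18*h^2 - 4.7*h - 6.65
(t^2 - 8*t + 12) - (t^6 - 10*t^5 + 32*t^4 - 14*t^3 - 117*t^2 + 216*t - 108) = -t^6 + 10*t^5 - 32*t^4 + 14*t^3 + 118*t^2 - 224*t + 120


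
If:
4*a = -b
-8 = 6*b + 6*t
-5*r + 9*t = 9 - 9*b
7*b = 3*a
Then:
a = 0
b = 0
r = -21/5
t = -4/3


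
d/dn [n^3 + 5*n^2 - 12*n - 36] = 3*n^2 + 10*n - 12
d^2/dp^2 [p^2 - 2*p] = 2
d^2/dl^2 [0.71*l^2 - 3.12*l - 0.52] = 1.42000000000000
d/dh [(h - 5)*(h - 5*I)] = 2*h - 5 - 5*I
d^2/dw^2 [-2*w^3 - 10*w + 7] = -12*w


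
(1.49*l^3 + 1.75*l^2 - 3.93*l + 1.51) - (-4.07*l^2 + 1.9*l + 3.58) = 1.49*l^3 + 5.82*l^2 - 5.83*l - 2.07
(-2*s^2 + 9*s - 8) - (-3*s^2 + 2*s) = s^2 + 7*s - 8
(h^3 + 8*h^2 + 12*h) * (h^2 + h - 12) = h^5 + 9*h^4 + 8*h^3 - 84*h^2 - 144*h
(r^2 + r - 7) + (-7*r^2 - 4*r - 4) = -6*r^2 - 3*r - 11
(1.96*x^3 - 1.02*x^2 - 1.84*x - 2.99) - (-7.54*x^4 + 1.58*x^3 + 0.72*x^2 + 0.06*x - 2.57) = 7.54*x^4 + 0.38*x^3 - 1.74*x^2 - 1.9*x - 0.42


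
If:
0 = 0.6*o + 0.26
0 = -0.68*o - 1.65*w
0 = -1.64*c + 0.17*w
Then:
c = 0.02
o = -0.43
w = 0.18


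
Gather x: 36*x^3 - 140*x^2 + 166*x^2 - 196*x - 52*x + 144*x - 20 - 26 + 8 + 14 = 36*x^3 + 26*x^2 - 104*x - 24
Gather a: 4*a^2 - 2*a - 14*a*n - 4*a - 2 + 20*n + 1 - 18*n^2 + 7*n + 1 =4*a^2 + a*(-14*n - 6) - 18*n^2 + 27*n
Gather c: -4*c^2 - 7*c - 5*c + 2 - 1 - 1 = -4*c^2 - 12*c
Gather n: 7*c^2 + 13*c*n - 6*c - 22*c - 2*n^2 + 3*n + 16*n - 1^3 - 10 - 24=7*c^2 - 28*c - 2*n^2 + n*(13*c + 19) - 35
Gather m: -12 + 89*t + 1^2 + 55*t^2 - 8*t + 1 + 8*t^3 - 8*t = 8*t^3 + 55*t^2 + 73*t - 10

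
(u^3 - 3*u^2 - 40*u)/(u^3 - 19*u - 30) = u*(-u^2 + 3*u + 40)/(-u^3 + 19*u + 30)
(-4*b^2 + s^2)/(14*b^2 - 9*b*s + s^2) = (2*b + s)/(-7*b + s)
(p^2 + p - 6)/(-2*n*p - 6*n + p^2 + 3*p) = (p - 2)/(-2*n + p)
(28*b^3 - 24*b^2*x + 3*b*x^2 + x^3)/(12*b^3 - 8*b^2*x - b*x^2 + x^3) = (7*b + x)/(3*b + x)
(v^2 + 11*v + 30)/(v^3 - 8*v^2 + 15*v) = (v^2 + 11*v + 30)/(v*(v^2 - 8*v + 15))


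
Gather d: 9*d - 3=9*d - 3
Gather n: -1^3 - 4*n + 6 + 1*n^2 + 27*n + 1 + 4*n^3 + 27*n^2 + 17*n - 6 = 4*n^3 + 28*n^2 + 40*n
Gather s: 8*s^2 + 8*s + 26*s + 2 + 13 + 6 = 8*s^2 + 34*s + 21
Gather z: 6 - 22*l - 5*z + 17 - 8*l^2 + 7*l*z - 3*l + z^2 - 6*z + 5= -8*l^2 - 25*l + z^2 + z*(7*l - 11) + 28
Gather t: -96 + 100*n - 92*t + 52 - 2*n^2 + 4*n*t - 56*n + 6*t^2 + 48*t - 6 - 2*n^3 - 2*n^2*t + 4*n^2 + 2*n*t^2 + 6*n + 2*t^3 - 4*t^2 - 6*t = -2*n^3 + 2*n^2 + 50*n + 2*t^3 + t^2*(2*n + 2) + t*(-2*n^2 + 4*n - 50) - 50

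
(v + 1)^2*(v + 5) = v^3 + 7*v^2 + 11*v + 5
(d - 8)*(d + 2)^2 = d^3 - 4*d^2 - 28*d - 32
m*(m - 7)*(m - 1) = m^3 - 8*m^2 + 7*m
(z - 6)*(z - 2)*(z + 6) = z^3 - 2*z^2 - 36*z + 72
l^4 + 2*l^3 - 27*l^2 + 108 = (l - 3)^2*(l + 2)*(l + 6)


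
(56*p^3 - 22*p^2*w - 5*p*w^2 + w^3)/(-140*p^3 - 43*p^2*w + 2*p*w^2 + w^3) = (-2*p + w)/(5*p + w)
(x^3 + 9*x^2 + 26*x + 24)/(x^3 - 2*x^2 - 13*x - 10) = (x^2 + 7*x + 12)/(x^2 - 4*x - 5)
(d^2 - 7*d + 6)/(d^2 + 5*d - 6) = (d - 6)/(d + 6)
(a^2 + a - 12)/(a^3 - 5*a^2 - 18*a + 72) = 1/(a - 6)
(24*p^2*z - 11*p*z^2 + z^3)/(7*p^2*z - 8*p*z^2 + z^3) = (24*p^2 - 11*p*z + z^2)/(7*p^2 - 8*p*z + z^2)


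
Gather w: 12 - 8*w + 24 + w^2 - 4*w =w^2 - 12*w + 36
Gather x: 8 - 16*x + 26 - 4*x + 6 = 40 - 20*x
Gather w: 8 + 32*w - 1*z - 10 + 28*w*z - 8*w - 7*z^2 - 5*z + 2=w*(28*z + 24) - 7*z^2 - 6*z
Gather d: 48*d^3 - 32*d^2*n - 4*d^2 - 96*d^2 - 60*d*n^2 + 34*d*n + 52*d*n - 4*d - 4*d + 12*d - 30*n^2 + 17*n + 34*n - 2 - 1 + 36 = 48*d^3 + d^2*(-32*n - 100) + d*(-60*n^2 + 86*n + 4) - 30*n^2 + 51*n + 33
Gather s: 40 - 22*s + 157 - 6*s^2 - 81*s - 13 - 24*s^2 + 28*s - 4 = -30*s^2 - 75*s + 180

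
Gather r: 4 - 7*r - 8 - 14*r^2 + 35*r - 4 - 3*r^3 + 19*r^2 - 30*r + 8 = -3*r^3 + 5*r^2 - 2*r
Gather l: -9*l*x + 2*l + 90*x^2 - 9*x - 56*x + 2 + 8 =l*(2 - 9*x) + 90*x^2 - 65*x + 10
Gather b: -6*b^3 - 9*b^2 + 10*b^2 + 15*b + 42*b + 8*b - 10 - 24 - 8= -6*b^3 + b^2 + 65*b - 42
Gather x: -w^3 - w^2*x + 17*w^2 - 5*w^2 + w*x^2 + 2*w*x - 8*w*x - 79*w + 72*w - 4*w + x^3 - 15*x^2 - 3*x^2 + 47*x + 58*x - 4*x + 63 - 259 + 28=-w^3 + 12*w^2 - 11*w + x^3 + x^2*(w - 18) + x*(-w^2 - 6*w + 101) - 168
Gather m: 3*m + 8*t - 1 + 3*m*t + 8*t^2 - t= m*(3*t + 3) + 8*t^2 + 7*t - 1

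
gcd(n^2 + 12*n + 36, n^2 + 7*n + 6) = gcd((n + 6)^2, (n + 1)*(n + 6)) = n + 6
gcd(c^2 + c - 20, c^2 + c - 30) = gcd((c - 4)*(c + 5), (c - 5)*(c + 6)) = 1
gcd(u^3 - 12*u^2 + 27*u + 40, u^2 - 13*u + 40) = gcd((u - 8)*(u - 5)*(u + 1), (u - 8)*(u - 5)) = u^2 - 13*u + 40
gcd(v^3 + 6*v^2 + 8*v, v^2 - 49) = 1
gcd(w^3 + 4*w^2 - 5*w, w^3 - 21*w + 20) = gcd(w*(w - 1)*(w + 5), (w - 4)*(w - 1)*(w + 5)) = w^2 + 4*w - 5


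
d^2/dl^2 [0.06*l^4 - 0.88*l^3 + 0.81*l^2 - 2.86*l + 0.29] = 0.72*l^2 - 5.28*l + 1.62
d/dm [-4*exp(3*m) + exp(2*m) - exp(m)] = (-12*exp(2*m) + 2*exp(m) - 1)*exp(m)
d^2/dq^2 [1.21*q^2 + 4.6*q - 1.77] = 2.42000000000000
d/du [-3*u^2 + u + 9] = 1 - 6*u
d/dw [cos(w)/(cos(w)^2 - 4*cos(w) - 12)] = (cos(w)^2 + 12)*sin(w)/((cos(w) - 6)^2*(cos(w) + 2)^2)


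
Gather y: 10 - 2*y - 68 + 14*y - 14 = 12*y - 72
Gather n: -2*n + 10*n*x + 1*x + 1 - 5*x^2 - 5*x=n*(10*x - 2) - 5*x^2 - 4*x + 1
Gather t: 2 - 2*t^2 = 2 - 2*t^2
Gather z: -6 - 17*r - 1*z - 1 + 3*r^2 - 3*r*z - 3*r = 3*r^2 - 20*r + z*(-3*r - 1) - 7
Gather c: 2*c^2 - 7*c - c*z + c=2*c^2 + c*(-z - 6)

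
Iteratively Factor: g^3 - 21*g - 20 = (g + 4)*(g^2 - 4*g - 5) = (g - 5)*(g + 4)*(g + 1)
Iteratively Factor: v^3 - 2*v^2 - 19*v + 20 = (v + 4)*(v^2 - 6*v + 5) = (v - 1)*(v + 4)*(v - 5)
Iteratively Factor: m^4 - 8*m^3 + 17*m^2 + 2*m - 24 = (m - 2)*(m^3 - 6*m^2 + 5*m + 12) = (m - 4)*(m - 2)*(m^2 - 2*m - 3) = (m - 4)*(m - 2)*(m + 1)*(m - 3)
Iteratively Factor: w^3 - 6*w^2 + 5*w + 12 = (w + 1)*(w^2 - 7*w + 12) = (w - 4)*(w + 1)*(w - 3)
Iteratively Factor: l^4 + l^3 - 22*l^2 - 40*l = (l)*(l^3 + l^2 - 22*l - 40) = l*(l + 2)*(l^2 - l - 20) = l*(l + 2)*(l + 4)*(l - 5)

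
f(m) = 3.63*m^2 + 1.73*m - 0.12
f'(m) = 7.26*m + 1.73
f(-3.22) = 31.95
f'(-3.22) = -21.65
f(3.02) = 38.21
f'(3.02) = 23.66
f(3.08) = 39.64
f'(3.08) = 24.09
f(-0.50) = -0.08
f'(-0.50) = -1.90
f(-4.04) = 52.14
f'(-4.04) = -27.60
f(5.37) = 113.85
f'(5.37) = 40.72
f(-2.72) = 22.03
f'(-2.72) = -18.02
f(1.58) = 11.68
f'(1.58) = 13.20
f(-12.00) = 501.84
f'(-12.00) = -85.39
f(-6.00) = 120.18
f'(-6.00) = -41.83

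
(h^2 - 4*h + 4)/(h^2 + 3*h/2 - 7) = 2*(h - 2)/(2*h + 7)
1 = 1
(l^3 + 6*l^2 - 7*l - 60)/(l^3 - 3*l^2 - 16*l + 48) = (l + 5)/(l - 4)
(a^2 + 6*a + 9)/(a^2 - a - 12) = (a + 3)/(a - 4)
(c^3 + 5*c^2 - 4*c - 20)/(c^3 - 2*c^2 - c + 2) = (c^2 + 7*c + 10)/(c^2 - 1)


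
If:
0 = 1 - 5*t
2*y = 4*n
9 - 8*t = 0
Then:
No Solution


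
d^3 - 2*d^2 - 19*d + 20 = (d - 5)*(d - 1)*(d + 4)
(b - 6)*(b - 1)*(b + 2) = b^3 - 5*b^2 - 8*b + 12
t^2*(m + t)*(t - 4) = m*t^3 - 4*m*t^2 + t^4 - 4*t^3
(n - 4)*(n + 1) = n^2 - 3*n - 4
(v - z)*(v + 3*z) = v^2 + 2*v*z - 3*z^2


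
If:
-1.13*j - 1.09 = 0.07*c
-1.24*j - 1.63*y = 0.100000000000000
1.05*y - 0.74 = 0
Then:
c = 0.69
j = -1.01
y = 0.70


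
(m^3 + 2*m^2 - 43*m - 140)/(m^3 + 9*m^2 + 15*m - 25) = (m^2 - 3*m - 28)/(m^2 + 4*m - 5)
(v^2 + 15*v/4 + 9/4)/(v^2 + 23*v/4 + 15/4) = (v + 3)/(v + 5)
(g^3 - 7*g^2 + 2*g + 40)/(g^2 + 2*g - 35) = (g^2 - 2*g - 8)/(g + 7)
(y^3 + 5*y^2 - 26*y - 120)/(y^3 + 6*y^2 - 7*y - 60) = (y^2 + y - 30)/(y^2 + 2*y - 15)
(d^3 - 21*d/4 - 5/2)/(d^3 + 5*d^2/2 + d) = (d - 5/2)/d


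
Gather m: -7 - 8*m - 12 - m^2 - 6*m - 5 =-m^2 - 14*m - 24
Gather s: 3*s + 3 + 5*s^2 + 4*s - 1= 5*s^2 + 7*s + 2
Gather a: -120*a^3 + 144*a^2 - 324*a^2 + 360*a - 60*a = -120*a^3 - 180*a^2 + 300*a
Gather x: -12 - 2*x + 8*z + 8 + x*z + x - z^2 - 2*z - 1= x*(z - 1) - z^2 + 6*z - 5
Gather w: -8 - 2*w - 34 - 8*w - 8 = -10*w - 50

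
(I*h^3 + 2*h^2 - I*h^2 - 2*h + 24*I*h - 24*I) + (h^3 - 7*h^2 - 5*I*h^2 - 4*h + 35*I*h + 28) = h^3 + I*h^3 - 5*h^2 - 6*I*h^2 - 6*h + 59*I*h + 28 - 24*I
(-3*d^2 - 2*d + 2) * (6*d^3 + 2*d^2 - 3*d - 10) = -18*d^5 - 18*d^4 + 17*d^3 + 40*d^2 + 14*d - 20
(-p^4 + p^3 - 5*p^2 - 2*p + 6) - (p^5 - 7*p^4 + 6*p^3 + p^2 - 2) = -p^5 + 6*p^4 - 5*p^3 - 6*p^2 - 2*p + 8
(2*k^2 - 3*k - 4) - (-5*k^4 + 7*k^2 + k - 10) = 5*k^4 - 5*k^2 - 4*k + 6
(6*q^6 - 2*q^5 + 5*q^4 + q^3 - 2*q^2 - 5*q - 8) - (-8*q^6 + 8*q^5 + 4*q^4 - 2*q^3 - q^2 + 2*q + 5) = 14*q^6 - 10*q^5 + q^4 + 3*q^3 - q^2 - 7*q - 13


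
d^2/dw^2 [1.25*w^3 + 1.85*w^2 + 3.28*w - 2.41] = 7.5*w + 3.7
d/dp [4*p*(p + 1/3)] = 8*p + 4/3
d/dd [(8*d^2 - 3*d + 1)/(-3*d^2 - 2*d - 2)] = (-25*d^2 - 26*d + 8)/(9*d^4 + 12*d^3 + 16*d^2 + 8*d + 4)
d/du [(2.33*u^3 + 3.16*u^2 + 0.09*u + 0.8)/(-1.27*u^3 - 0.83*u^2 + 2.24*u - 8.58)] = (2.0793*u^4 + 10.667*u^3 - 49.7731*u^2 - 52.8976*u - 2.5642)/(1.6129*u^6 + 2.1082*u^5 - 5.0007*u^4 + 18.0748*u^3 + 19.2604*u^2 - 38.4384*u + 73.6164)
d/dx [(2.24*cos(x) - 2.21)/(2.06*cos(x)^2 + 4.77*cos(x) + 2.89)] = (4.6144*cos(x)^2 - 9.1052*cos(x) - 17.0153)*sin(x)/(4.2436*cos(x)^4 + 19.6524*cos(x)^3 + 34.6597*cos(x)^2 + 27.5706*cos(x) + 8.3521)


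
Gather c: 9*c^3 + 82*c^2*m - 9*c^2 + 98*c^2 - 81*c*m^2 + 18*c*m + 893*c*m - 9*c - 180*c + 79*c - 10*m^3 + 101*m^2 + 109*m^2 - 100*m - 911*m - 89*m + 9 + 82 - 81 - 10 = 9*c^3 + c^2*(82*m + 89) + c*(-81*m^2 + 911*m - 110) - 10*m^3 + 210*m^2 - 1100*m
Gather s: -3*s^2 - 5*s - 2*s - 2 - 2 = -3*s^2 - 7*s - 4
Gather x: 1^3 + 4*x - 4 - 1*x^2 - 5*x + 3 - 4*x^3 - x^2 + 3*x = -4*x^3 - 2*x^2 + 2*x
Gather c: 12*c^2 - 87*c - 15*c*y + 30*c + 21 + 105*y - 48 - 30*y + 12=12*c^2 + c*(-15*y - 57) + 75*y - 15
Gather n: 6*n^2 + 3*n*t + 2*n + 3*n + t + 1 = 6*n^2 + n*(3*t + 5) + t + 1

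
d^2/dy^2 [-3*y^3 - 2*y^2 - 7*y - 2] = -18*y - 4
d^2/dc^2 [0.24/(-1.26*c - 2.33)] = -0.762048/(1.26*c + 2.33)^3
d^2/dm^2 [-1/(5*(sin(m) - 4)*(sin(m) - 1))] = (4*sin(m)^3 - 11*sin(m)^2 - 8*sin(m) + 42)/(5*(sin(m) - 4)^3*(sin(m) - 1)^2)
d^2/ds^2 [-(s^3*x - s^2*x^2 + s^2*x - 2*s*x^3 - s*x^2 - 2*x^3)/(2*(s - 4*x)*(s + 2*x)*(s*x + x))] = x*(s^3 + 18*s^2*x - 12*s*x^2 + 56*x^3)/(-s^6 + 6*s^5*x + 12*s^4*x^2 - 88*s^3*x^3 - 96*s^2*x^4 + 384*s*x^5 + 512*x^6)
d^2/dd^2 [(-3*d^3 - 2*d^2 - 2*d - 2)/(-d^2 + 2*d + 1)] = 2*(21*d^3 + 30*d^2 + 3*d + 8)/(d^6 - 6*d^5 + 9*d^4 + 4*d^3 - 9*d^2 - 6*d - 1)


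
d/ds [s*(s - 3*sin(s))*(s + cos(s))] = -s*(s - 3*sin(s))*(sin(s) - 1) - s*(s + cos(s))*(3*cos(s) - 1) + (s - 3*sin(s))*(s + cos(s))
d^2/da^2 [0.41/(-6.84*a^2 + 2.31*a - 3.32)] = (38.364192*a^2 - 12.956328*a - 0.41*(13.68*a - 2.31)*(27.36*a - 4.62) + 18.621216)/(6.84*a^2 - 2.31*a + 3.32)^3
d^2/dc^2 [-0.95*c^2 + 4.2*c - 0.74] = -1.90000000000000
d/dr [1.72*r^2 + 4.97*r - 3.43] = 3.44*r + 4.97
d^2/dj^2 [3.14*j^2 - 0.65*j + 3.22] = 6.28000000000000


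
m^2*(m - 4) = m^3 - 4*m^2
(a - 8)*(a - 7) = a^2 - 15*a + 56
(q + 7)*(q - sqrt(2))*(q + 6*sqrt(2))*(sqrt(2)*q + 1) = sqrt(2)*q^4 + 7*sqrt(2)*q^3 + 11*q^3 - 7*sqrt(2)*q^2 + 77*q^2 - 49*sqrt(2)*q - 12*q - 84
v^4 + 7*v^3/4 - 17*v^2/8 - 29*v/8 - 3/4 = (v - 3/2)*(v + 1/4)*(v + 1)*(v + 2)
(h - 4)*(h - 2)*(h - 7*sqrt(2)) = h^3 - 7*sqrt(2)*h^2 - 6*h^2 + 8*h + 42*sqrt(2)*h - 56*sqrt(2)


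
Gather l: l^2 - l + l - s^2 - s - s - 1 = l^2 - s^2 - 2*s - 1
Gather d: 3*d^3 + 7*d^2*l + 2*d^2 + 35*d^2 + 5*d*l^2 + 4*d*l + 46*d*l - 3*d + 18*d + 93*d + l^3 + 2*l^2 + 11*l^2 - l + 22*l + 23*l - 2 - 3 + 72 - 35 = 3*d^3 + d^2*(7*l + 37) + d*(5*l^2 + 50*l + 108) + l^3 + 13*l^2 + 44*l + 32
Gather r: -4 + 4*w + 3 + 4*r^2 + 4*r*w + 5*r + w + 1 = 4*r^2 + r*(4*w + 5) + 5*w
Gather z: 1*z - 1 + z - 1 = 2*z - 2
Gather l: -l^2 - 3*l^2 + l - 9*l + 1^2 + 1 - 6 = -4*l^2 - 8*l - 4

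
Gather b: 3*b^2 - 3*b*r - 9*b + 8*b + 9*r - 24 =3*b^2 + b*(-3*r - 1) + 9*r - 24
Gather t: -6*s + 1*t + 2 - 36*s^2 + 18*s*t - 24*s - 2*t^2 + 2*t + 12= -36*s^2 - 30*s - 2*t^2 + t*(18*s + 3) + 14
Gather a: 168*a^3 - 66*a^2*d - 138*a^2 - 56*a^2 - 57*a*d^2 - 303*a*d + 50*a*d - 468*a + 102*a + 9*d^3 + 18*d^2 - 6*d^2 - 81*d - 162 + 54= 168*a^3 + a^2*(-66*d - 194) + a*(-57*d^2 - 253*d - 366) + 9*d^3 + 12*d^2 - 81*d - 108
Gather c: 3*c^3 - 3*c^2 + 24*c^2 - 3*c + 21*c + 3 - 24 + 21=3*c^3 + 21*c^2 + 18*c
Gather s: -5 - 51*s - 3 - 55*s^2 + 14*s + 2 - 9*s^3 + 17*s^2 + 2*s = -9*s^3 - 38*s^2 - 35*s - 6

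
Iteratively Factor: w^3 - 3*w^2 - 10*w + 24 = (w - 4)*(w^2 + w - 6) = (w - 4)*(w + 3)*(w - 2)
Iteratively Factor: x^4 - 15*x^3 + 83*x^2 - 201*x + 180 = (x - 3)*(x^3 - 12*x^2 + 47*x - 60) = (x - 5)*(x - 3)*(x^2 - 7*x + 12) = (x - 5)*(x - 4)*(x - 3)*(x - 3)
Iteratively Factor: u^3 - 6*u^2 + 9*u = (u)*(u^2 - 6*u + 9) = u*(u - 3)*(u - 3)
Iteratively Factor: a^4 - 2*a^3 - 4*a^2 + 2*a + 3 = (a - 3)*(a^3 + a^2 - a - 1) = (a - 3)*(a - 1)*(a^2 + 2*a + 1) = (a - 3)*(a - 1)*(a + 1)*(a + 1)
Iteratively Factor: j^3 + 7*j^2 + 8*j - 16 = (j + 4)*(j^2 + 3*j - 4) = (j + 4)^2*(j - 1)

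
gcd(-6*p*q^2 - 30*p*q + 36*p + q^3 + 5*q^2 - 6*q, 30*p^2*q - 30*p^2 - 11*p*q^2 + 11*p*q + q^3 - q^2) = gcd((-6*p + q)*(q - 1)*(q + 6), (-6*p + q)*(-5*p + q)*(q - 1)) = 6*p*q - 6*p - q^2 + q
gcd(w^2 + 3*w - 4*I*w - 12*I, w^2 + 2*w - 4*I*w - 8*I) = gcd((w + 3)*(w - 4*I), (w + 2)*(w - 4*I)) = w - 4*I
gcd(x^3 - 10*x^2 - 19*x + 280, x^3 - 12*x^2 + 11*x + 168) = x^2 - 15*x + 56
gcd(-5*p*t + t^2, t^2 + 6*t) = t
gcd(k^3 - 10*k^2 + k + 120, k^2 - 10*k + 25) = k - 5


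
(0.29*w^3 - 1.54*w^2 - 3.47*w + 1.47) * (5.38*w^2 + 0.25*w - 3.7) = 1.5602*w^5 - 8.2127*w^4 - 20.1266*w^3 + 12.7391*w^2 + 13.2065*w - 5.439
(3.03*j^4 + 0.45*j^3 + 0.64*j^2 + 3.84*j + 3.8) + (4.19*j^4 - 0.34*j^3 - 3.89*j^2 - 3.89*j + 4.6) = 7.22*j^4 + 0.11*j^3 - 3.25*j^2 - 0.0500000000000003*j + 8.4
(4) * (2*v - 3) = 8*v - 12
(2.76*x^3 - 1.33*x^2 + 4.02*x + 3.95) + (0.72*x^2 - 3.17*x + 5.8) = 2.76*x^3 - 0.61*x^2 + 0.85*x + 9.75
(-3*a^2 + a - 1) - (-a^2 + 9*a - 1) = -2*a^2 - 8*a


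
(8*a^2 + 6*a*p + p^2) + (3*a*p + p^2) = 8*a^2 + 9*a*p + 2*p^2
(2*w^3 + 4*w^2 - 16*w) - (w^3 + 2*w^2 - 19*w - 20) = w^3 + 2*w^2 + 3*w + 20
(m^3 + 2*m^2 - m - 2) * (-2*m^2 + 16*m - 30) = -2*m^5 + 12*m^4 + 4*m^3 - 72*m^2 - 2*m + 60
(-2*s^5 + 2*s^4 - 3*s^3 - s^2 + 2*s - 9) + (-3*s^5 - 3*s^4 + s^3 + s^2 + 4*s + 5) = -5*s^5 - s^4 - 2*s^3 + 6*s - 4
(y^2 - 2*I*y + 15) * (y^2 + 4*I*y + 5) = y^4 + 2*I*y^3 + 28*y^2 + 50*I*y + 75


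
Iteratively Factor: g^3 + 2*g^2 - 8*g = (g + 4)*(g^2 - 2*g) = g*(g + 4)*(g - 2)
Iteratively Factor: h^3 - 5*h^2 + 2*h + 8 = (h - 2)*(h^2 - 3*h - 4) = (h - 2)*(h + 1)*(h - 4)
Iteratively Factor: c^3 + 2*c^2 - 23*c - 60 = (c - 5)*(c^2 + 7*c + 12) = (c - 5)*(c + 3)*(c + 4)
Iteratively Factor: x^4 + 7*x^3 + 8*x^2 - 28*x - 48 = (x + 3)*(x^3 + 4*x^2 - 4*x - 16) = (x + 3)*(x + 4)*(x^2 - 4) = (x + 2)*(x + 3)*(x + 4)*(x - 2)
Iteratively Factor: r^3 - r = (r - 1)*(r^2 + r) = (r - 1)*(r + 1)*(r)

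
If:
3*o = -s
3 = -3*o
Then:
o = -1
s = 3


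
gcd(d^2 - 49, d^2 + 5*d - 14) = d + 7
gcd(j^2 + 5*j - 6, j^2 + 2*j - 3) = j - 1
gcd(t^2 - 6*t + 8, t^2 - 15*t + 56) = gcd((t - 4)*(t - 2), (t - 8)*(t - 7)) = 1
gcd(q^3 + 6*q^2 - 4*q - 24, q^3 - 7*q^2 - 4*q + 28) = q^2 - 4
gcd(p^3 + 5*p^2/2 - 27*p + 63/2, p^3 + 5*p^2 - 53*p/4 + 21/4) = p^2 + 11*p/2 - 21/2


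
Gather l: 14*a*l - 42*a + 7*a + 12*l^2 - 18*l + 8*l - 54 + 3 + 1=-35*a + 12*l^2 + l*(14*a - 10) - 50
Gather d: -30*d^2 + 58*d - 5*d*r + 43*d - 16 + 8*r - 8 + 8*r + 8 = -30*d^2 + d*(101 - 5*r) + 16*r - 16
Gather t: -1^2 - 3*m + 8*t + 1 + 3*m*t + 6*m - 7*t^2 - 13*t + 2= 3*m - 7*t^2 + t*(3*m - 5) + 2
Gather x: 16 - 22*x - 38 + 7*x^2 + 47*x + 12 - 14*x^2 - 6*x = -7*x^2 + 19*x - 10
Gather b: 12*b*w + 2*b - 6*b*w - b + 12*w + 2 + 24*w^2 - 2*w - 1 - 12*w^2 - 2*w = b*(6*w + 1) + 12*w^2 + 8*w + 1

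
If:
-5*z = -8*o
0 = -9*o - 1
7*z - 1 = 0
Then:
No Solution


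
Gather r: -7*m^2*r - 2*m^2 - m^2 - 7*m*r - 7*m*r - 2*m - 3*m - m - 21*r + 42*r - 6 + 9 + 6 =-3*m^2 - 6*m + r*(-7*m^2 - 14*m + 21) + 9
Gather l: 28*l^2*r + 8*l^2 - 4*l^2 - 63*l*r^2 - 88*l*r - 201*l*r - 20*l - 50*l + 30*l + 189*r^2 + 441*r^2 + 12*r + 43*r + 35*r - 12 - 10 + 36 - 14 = l^2*(28*r + 4) + l*(-63*r^2 - 289*r - 40) + 630*r^2 + 90*r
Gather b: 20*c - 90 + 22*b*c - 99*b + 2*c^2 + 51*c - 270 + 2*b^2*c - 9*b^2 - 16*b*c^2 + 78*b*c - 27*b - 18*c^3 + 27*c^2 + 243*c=b^2*(2*c - 9) + b*(-16*c^2 + 100*c - 126) - 18*c^3 + 29*c^2 + 314*c - 360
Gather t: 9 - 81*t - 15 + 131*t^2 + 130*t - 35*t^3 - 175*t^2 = -35*t^3 - 44*t^2 + 49*t - 6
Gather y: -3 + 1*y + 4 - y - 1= 0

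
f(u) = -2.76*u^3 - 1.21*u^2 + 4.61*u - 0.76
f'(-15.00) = -1822.09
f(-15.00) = 8972.84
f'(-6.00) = -278.95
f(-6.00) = 524.18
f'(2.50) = -53.19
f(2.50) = -39.92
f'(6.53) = -364.26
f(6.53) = -790.76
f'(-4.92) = -183.91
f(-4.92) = 275.97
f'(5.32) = -242.61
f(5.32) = -426.05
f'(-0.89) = 0.21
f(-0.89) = -3.88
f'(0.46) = 1.74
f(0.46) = 0.84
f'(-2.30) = -33.63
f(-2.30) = 15.82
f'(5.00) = -214.49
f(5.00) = -352.96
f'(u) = -8.28*u^2 - 2.42*u + 4.61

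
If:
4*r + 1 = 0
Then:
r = -1/4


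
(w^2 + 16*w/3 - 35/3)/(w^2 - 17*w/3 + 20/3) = (w + 7)/(w - 4)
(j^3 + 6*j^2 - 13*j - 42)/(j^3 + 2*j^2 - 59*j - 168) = (j^2 - j - 6)/(j^2 - 5*j - 24)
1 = 1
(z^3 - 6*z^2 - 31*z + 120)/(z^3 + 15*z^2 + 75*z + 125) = (z^2 - 11*z + 24)/(z^2 + 10*z + 25)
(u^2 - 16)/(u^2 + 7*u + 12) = (u - 4)/(u + 3)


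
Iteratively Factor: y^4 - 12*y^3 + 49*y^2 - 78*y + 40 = (y - 2)*(y^3 - 10*y^2 + 29*y - 20) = (y - 2)*(y - 1)*(y^2 - 9*y + 20) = (y - 5)*(y - 2)*(y - 1)*(y - 4)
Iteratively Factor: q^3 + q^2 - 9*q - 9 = (q + 1)*(q^2 - 9) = (q - 3)*(q + 1)*(q + 3)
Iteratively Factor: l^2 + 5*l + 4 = (l + 1)*(l + 4)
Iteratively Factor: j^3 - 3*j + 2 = (j - 1)*(j^2 + j - 2) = (j - 1)*(j + 2)*(j - 1)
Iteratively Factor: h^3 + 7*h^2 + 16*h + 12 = (h + 2)*(h^2 + 5*h + 6) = (h + 2)^2*(h + 3)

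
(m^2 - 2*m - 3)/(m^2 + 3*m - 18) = (m + 1)/(m + 6)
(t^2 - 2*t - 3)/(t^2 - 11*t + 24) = (t + 1)/(t - 8)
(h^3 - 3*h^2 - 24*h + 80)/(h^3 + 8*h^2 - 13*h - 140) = (h - 4)/(h + 7)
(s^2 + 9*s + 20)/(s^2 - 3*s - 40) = (s + 4)/(s - 8)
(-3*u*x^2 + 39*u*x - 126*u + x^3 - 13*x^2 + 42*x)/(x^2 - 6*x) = -3*u + 21*u/x + x - 7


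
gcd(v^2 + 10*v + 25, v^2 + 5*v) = v + 5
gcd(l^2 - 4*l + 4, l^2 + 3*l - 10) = l - 2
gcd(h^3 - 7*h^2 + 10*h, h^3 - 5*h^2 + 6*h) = h^2 - 2*h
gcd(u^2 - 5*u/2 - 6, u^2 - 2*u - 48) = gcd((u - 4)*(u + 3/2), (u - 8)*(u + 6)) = 1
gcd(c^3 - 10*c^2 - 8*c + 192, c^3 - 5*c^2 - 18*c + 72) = c^2 - 2*c - 24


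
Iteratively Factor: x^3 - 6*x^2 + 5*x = (x)*(x^2 - 6*x + 5) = x*(x - 1)*(x - 5)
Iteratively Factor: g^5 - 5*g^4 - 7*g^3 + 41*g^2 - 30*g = (g - 5)*(g^4 - 7*g^2 + 6*g) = (g - 5)*(g + 3)*(g^3 - 3*g^2 + 2*g) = (g - 5)*(g - 2)*(g + 3)*(g^2 - g) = (g - 5)*(g - 2)*(g - 1)*(g + 3)*(g)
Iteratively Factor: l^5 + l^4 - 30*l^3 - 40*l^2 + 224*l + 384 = (l + 4)*(l^4 - 3*l^3 - 18*l^2 + 32*l + 96) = (l + 2)*(l + 4)*(l^3 - 5*l^2 - 8*l + 48) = (l - 4)*(l + 2)*(l + 4)*(l^2 - l - 12) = (l - 4)*(l + 2)*(l + 3)*(l + 4)*(l - 4)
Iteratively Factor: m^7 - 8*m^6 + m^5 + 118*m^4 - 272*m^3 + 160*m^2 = (m - 4)*(m^6 - 4*m^5 - 15*m^4 + 58*m^3 - 40*m^2) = m*(m - 4)*(m^5 - 4*m^4 - 15*m^3 + 58*m^2 - 40*m) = m*(m - 4)*(m + 4)*(m^4 - 8*m^3 + 17*m^2 - 10*m) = m*(m - 4)*(m - 2)*(m + 4)*(m^3 - 6*m^2 + 5*m) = m^2*(m - 4)*(m - 2)*(m + 4)*(m^2 - 6*m + 5) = m^2*(m - 5)*(m - 4)*(m - 2)*(m + 4)*(m - 1)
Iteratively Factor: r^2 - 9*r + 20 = (r - 5)*(r - 4)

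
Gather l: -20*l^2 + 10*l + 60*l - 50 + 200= -20*l^2 + 70*l + 150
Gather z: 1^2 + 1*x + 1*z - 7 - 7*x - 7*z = -6*x - 6*z - 6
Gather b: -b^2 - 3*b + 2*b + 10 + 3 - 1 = -b^2 - b + 12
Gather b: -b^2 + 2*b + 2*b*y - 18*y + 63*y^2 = -b^2 + b*(2*y + 2) + 63*y^2 - 18*y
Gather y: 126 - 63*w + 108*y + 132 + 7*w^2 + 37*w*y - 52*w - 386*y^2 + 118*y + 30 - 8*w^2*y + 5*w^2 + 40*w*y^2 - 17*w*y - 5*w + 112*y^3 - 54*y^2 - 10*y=12*w^2 - 120*w + 112*y^3 + y^2*(40*w - 440) + y*(-8*w^2 + 20*w + 216) + 288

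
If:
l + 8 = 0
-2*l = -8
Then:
No Solution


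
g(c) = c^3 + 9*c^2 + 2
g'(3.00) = 81.00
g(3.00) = 110.00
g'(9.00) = 405.00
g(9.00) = 1460.00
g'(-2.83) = -26.91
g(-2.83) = 51.41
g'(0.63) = 12.53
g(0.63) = 5.82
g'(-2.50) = -26.25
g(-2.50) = 42.62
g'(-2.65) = -26.63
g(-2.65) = 46.59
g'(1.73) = 40.12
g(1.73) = 34.11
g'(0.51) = 9.96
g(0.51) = 4.47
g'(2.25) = 55.69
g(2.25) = 58.95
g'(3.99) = 119.58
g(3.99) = 208.80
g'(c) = 3*c^2 + 18*c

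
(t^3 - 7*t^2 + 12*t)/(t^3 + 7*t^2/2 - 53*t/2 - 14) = 2*t*(t - 3)/(2*t^2 + 15*t + 7)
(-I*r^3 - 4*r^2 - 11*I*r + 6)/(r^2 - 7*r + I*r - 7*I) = (-I*r^2 - 5*r - 6*I)/(r - 7)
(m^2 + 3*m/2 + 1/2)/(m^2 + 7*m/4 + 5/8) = 4*(m + 1)/(4*m + 5)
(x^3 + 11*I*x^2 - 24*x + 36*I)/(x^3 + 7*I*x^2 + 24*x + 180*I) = (x - I)/(x - 5*I)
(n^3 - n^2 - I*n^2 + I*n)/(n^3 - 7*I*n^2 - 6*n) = (n - 1)/(n - 6*I)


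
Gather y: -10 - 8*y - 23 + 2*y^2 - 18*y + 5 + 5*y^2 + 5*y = 7*y^2 - 21*y - 28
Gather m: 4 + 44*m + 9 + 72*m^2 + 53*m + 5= 72*m^2 + 97*m + 18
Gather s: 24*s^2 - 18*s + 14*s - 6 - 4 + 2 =24*s^2 - 4*s - 8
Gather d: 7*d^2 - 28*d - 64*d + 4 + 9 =7*d^2 - 92*d + 13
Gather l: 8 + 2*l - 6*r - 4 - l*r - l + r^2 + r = l*(1 - r) + r^2 - 5*r + 4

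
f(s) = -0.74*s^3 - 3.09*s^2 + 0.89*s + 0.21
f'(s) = -2.22*s^2 - 6.18*s + 0.89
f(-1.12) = -3.62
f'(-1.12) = 5.03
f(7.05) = -406.39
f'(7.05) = -153.02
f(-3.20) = -10.03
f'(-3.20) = -2.07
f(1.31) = -5.59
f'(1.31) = -11.02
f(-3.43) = -9.33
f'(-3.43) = -4.03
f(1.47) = -7.51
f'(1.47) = -12.99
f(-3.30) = -9.78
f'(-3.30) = -2.89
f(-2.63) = -10.04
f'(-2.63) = 1.79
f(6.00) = -265.53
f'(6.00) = -116.11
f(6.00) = -265.53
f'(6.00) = -116.11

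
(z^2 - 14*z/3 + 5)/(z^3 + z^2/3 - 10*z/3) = (z - 3)/(z*(z + 2))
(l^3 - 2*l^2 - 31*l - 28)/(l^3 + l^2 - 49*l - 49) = (l + 4)/(l + 7)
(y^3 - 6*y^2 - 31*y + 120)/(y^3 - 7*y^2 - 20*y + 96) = (y + 5)/(y + 4)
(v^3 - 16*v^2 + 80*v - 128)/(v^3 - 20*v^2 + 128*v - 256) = (v - 4)/(v - 8)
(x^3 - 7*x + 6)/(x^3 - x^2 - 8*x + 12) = (x - 1)/(x - 2)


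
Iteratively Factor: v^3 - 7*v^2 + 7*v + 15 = (v - 5)*(v^2 - 2*v - 3) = (v - 5)*(v - 3)*(v + 1)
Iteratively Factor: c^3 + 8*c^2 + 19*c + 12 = (c + 4)*(c^2 + 4*c + 3) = (c + 3)*(c + 4)*(c + 1)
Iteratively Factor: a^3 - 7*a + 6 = (a + 3)*(a^2 - 3*a + 2) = (a - 2)*(a + 3)*(a - 1)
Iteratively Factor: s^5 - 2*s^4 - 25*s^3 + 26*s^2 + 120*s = (s + 4)*(s^4 - 6*s^3 - s^2 + 30*s) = (s - 5)*(s + 4)*(s^3 - s^2 - 6*s) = (s - 5)*(s + 2)*(s + 4)*(s^2 - 3*s) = s*(s - 5)*(s + 2)*(s + 4)*(s - 3)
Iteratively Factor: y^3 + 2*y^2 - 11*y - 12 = (y + 4)*(y^2 - 2*y - 3) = (y - 3)*(y + 4)*(y + 1)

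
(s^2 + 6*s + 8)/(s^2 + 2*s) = (s + 4)/s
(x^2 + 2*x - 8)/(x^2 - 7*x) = (x^2 + 2*x - 8)/(x*(x - 7))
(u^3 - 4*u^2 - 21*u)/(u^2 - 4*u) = (u^2 - 4*u - 21)/(u - 4)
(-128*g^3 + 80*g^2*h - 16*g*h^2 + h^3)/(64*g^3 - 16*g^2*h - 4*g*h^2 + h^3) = (-8*g + h)/(4*g + h)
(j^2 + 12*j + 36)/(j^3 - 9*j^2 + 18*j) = (j^2 + 12*j + 36)/(j*(j^2 - 9*j + 18))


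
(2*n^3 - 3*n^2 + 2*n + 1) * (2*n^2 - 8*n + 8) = 4*n^5 - 22*n^4 + 44*n^3 - 38*n^2 + 8*n + 8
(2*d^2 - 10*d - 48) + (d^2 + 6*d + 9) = 3*d^2 - 4*d - 39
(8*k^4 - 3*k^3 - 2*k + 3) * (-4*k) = -32*k^5 + 12*k^4 + 8*k^2 - 12*k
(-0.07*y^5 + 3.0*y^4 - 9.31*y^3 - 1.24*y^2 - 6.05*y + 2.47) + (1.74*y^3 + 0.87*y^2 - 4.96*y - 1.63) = -0.07*y^5 + 3.0*y^4 - 7.57*y^3 - 0.37*y^2 - 11.01*y + 0.84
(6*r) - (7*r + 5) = -r - 5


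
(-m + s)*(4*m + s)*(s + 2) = -4*m^2*s - 8*m^2 + 3*m*s^2 + 6*m*s + s^3 + 2*s^2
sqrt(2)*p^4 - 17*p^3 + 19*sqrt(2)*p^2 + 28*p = p*(p - 7*sqrt(2))*(p - 2*sqrt(2))*(sqrt(2)*p + 1)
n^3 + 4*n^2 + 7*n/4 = n*(n + 1/2)*(n + 7/2)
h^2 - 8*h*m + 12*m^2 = (h - 6*m)*(h - 2*m)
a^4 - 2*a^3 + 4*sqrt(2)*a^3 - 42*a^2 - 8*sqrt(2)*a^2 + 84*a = a*(a - 2)*(a - 3*sqrt(2))*(a + 7*sqrt(2))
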